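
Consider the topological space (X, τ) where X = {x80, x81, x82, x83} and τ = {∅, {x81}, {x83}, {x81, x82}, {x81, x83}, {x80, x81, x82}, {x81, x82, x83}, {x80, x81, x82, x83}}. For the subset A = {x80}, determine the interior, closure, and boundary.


int(A) = ∅, cl(A) = {x80}, ∂A = {x80}.

Closed sets in (X, τ) are complements of opens:
  closed(X, τ) = {∅, {x80}, {x83}, {x80, x82}, {x80, x83}, {x80, x81, x82}, {x80, x82, x83}, {x80, x81, x82, x83}}.
int(A) = ⋃ {U ∈ τ : U ⊆ A}. Opens contained in A: ∅.
Taking the union of these: int(A) = ∅.
cl(A) = ⋂ {C closed : A ⊆ C}. Closed sets containing A: {x80}, {x80, x82}, {x80, x83}, {x80, x81, x82}, {x80, x82, x83}, {x80, x81, x82, x83}.
Intersecting these: cl(A) = {x80}.
∂A = cl(A) ∖ int(A) = {x80} ∖ ∅ = {x80}.


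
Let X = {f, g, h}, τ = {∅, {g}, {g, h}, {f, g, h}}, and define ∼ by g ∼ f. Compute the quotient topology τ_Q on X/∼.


X/∼ = {[f=g], [h]}; |τ_Q| = 2.

Equivalence classes: [f=g], [h].
Quotient map π: X → X/∼ sends f ↦ [f=g], g ↦ [f=g], h ↦ [h].
For each subset V ⊆ X/∼, compute π^{-1}(V) ⊆ X and check whether π^{-1}(V) ∈ τ. V is open in τ_Q iff π^{-1}(V) ∈ τ.
  V = {}: π^{-1}(V) = ∅ ∈ τ ✓.
  V = {[f=g]}: π^{-1}(V) = {f, g} ∉ τ ✗.
  V = {[h]}: π^{-1}(V) = {h} ∉ τ ✗.
  V = {[f=g], [h]}: π^{-1}(V) = {f, g, h} ∈ τ ✓.
Open sets in the quotient: τ_Q = {{}, {[f=g], [h]}} (2 elements).


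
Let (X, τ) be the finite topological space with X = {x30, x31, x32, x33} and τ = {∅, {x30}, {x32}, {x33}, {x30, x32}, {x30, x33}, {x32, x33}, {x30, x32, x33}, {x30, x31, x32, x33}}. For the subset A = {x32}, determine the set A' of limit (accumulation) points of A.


A' = {x31}

For each x ∈ X, list the open sets U ∈ τ with x ∈ U, then check whether U ∩ (A ∖ {x}) ≠ ∅ for every such U.
  x = x30: open {x30} ∋ x has {x30} ∩ (A ∖ {x30}) = ∅, so x is NOT a limit point.
  x = x31: opens ∋ x are {x30, x31, x32, x33}; each meets A ∖ {x31}, so x IS a limit point.
  x = x32: open {x32} ∋ x has {x32} ∩ (A ∖ {x32}) = ∅, so x is NOT a limit point.
  x = x33: open {x33} ∋ x has {x33} ∩ (A ∖ {x33}) = ∅, so x is NOT a limit point.
Collecting: A' = {x31}.


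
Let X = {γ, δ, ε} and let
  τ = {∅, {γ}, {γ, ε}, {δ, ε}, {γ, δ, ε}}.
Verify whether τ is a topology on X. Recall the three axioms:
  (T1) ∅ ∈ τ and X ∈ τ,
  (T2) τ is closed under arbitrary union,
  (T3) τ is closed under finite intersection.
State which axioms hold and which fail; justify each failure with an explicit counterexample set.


τ is NOT a topology on X.

Axiom (T1): ∅ ∈ τ? Yes; X ∈ τ? Yes.
Axiom (T2/T3): check pairwise unions and intersections of members of τ.
Counterexample for (T3): {γ, ε} ∩ {δ, ε} = {ε} ∉ τ. Therefore τ is NOT a topology.


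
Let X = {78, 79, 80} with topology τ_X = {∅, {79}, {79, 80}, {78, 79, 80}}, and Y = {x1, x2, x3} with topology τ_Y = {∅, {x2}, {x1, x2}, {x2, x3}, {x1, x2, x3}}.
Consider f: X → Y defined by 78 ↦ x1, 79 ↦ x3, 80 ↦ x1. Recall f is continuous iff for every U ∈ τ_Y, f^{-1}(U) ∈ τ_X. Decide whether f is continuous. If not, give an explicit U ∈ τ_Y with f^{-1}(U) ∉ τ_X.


f is NOT continuous.

Compute f^{-1}(U) for each U ∈ τ_Y:
  U = ∅: f^{-1}(U) = ∅ ∈ τ_X ✓.
  U = {x2}: f^{-1}(U) = ∅ ∈ τ_X ✓.
  U = {x1, x2}: f^{-1}(U) = {78, 80} ∉ τ_X ✗.
  U = {x2, x3}: f^{-1}(U) = {79} ∈ τ_X ✓.
  U = {x1, x2, x3}: f^{-1}(U) = {78, 79, 80} ∈ τ_X ✓.
Found U = {x1, x2} with f^{-1}(U) = {78, 80} not in τ_X. Therefore f is NOT continuous.


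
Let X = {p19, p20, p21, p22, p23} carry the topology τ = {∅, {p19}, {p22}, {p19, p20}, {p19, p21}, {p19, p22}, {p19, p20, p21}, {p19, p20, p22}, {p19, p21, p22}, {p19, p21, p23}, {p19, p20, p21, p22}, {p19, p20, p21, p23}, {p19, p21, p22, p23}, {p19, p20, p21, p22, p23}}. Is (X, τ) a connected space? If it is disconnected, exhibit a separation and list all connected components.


(X, τ) is disconnected; components = [{p22}, {p19, p20, p21, p23}].

Find clopen sets (U ∈ τ with X ∖ U ∈ τ):
  U = ∅, X ∖ U = {p19, p20, p21, p22, p23} — both open, so U is clopen.
  U = {p22}, X ∖ U = {p19, p20, p21, p23} — both open, so U is clopen.
  U = {p19, p20, p21, p23}, X ∖ U = {p22} — both open, so U is clopen.
  U = {p19, p20, p21, p22, p23}, X ∖ U = ∅ — both open, so U is clopen.
Nontrivial clopen(s) exist: e.g. {p22}. So (X, τ) is disconnected.
Compute connected components by grouping points that agree on all clopens:
  component: {p22}
  component: {p19, p20, p21, p23}


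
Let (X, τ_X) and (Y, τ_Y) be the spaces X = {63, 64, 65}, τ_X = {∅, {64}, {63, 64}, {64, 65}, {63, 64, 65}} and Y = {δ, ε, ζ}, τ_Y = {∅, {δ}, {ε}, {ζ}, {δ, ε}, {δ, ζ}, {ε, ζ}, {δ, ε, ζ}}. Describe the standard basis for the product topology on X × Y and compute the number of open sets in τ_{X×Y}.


Basis B = {∅ × ∅, {64} × {δ}, {64} × {ε}, {64} × {ζ}, {63, 64} × {δ}, {63, 64} × {ε}, {63, 64} × {ζ}, {64} × {δ, ε}, {64} × {δ, ζ}, {64, 65} × {δ}, {64} × {ε, ζ}, {64, 65} × {ε}, {64, 65} × {ζ}, {63, 64, 65} × {δ}, {63, 64, 65} × {ε}, {63, 64, 65} × {ζ}, {64} × {δ, ε, ζ}, {63, 64} × {δ, ε}, {63, 64} × {δ, ζ}, {63, 64} × {ε, ζ}, {64, 65} × {δ, ε}, {64, 65} × {δ, ζ}, {64, 65} × {ε, ζ}, {63, 64} × {δ, ε, ζ}, {63, 64, 65} × {δ, ε}, {63, 64, 65} × {δ, ζ}, {63, 64, 65} × {ε, ζ}, {64, 65} × {δ, ε, ζ}, {63, 64, 65} × {δ, ε, ζ}}; |τ_{X×Y}| = 125.

Enumerate products U × V with U ∈ τ_X, V ∈ τ_Y (deduplicated):
  ∅ × ∅ = {} (∅)
  {64} × {δ} = {(64,δ)}
  {64} × {ε} = {(64,ε)}
  {64} × {ζ} = {(64,ζ)}
  {63, 64} × {δ} = {(63,δ), (64,δ)}
  {63, 64} × {ε} = {(63,ε), (64,ε)}
  {63, 64} × {ζ} = {(63,ζ), (64,ζ)}
  {64} × {δ, ε} = {(64,δ), (64,ε)}
  {64} × {δ, ζ} = {(64,δ), (64,ζ)}
  {64, 65} × {δ} = {(64,δ), (65,δ)}
  {64} × {ε, ζ} = {(64,ε), (64,ζ)}
  {64, 65} × {ε} = {(64,ε), (65,ε)}
  {64, 65} × {ζ} = {(64,ζ), (65,ζ)}
  {63, 64, 65} × {δ} = {(63,δ), (64,δ), (65,δ)}
  {63, 64, 65} × {ε} = {(63,ε), (64,ε), (65,ε)}
  {63, 64, 65} × {ζ} = {(63,ζ), (64,ζ), (65,ζ)}
  {64} × {δ, ε, ζ} = {(64,δ), (64,ε), (64,ζ)}
  {63, 64} × {δ, ε} = {(63,δ), (63,ε), (64,δ), (64,ε)}
  {63, 64} × {δ, ζ} = {(63,δ), (63,ζ), (64,δ), (64,ζ)}
  {63, 64} × {ε, ζ} = {(63,ε), (63,ζ), (64,ε), (64,ζ)}
  {64, 65} × {δ, ε} = {(64,δ), (64,ε), (65,δ), (65,ε)}
  {64, 65} × {δ, ζ} = {(64,δ), (64,ζ), (65,δ), (65,ζ)}
  {64, 65} × {ε, ζ} = {(64,ε), (64,ζ), (65,ε), (65,ζ)}
  {63, 64} × {δ, ε, ζ} = {(63,δ), (63,ε), (63,ζ), (64,δ), (64,ε), (64,ζ)}
  {63, 64, 65} × {δ, ε} = {(63,δ), (63,ε), (64,δ), (64,ε), (65,δ), (65,ε)}
  {63, 64, 65} × {δ, ζ} = {(63,δ), (63,ζ), (64,δ), (64,ζ), (65,δ), (65,ζ)}
  {63, 64, 65} × {ε, ζ} = {(63,ε), (63,ζ), (64,ε), (64,ζ), (65,ε), (65,ζ)}
  {64, 65} × {δ, ε, ζ} = {(64,δ), (64,ε), (64,ζ), (65,δ), (65,ε), (65,ζ)}
  {63, 64, 65} × {δ, ε, ζ} = {(63,δ), (63,ε), (63,ζ), (64,δ), (64,ε), (64,ζ), (65,δ), (65,ε), (65,ζ)}
These 29 distinct sets form the basis B.
Close under arbitrary unions to get τ_{X×Y}; counting gives |τ_{X×Y}| = 125.


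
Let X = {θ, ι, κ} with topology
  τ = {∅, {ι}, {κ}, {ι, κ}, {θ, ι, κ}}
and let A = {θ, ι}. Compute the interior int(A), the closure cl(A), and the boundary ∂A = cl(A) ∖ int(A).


int(A) = {ι}, cl(A) = {θ, ι}, ∂A = {θ}.

Closed sets in (X, τ) are complements of opens:
  closed(X, τ) = {∅, {θ}, {θ, ι}, {θ, κ}, {θ, ι, κ}}.
int(A) = ⋃ {U ∈ τ : U ⊆ A}. Opens contained in A: ∅, {ι}.
Taking the union of these: int(A) = {ι}.
cl(A) = ⋂ {C closed : A ⊆ C}. Closed sets containing A: {θ, ι}, {θ, ι, κ}.
Intersecting these: cl(A) = {θ, ι}.
∂A = cl(A) ∖ int(A) = {θ, ι} ∖ {ι} = {θ}.


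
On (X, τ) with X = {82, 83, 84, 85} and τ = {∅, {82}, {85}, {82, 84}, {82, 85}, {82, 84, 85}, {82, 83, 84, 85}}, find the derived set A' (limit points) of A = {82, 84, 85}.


A' = {83, 84}

For each x ∈ X, list the open sets U ∈ τ with x ∈ U, then check whether U ∩ (A ∖ {x}) ≠ ∅ for every such U.
  x = 82: open {82} ∋ x has {82} ∩ (A ∖ {82}) = ∅, so x is NOT a limit point.
  x = 83: opens ∋ x are {82, 83, 84, 85}; each meets A ∖ {83}, so x IS a limit point.
  x = 84: opens ∋ x are {82, 84}, {82, 84, 85}, {82, 83, 84, 85}; each meets A ∖ {84}, so x IS a limit point.
  x = 85: open {85} ∋ x has {85} ∩ (A ∖ {85}) = ∅, so x is NOT a limit point.
Collecting: A' = {83, 84}.


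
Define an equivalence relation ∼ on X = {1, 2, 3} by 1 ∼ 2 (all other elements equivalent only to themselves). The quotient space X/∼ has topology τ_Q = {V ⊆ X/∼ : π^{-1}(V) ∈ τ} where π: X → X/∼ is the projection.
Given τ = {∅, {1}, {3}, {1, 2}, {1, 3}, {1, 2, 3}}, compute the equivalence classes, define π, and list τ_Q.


X/∼ = {[1=2], [3]}; |τ_Q| = 4.

Equivalence classes: [1=2], [3].
Quotient map π: X → X/∼ sends 1 ↦ [1=2], 2 ↦ [1=2], 3 ↦ [3].
For each subset V ⊆ X/∼, compute π^{-1}(V) ⊆ X and check whether π^{-1}(V) ∈ τ. V is open in τ_Q iff π^{-1}(V) ∈ τ.
  V = {}: π^{-1}(V) = ∅ ∈ τ ✓.
  V = {[1=2]}: π^{-1}(V) = {1, 2} ∈ τ ✓.
  V = {[3]}: π^{-1}(V) = {3} ∈ τ ✓.
  V = {[1=2], [3]}: π^{-1}(V) = {1, 2, 3} ∈ τ ✓.
Open sets in the quotient: τ_Q = {{}, {[1=2]}, {[3]}, {[1=2], [3]}} (4 elements).


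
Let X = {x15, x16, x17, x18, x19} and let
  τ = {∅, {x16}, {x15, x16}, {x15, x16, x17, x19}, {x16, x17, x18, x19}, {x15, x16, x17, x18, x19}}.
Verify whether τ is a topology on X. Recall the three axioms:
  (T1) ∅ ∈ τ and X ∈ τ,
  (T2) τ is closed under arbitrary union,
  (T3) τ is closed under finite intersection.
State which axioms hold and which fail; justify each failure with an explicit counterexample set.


τ is NOT a topology on X.

Axiom (T1): ∅ ∈ τ? Yes; X ∈ τ? Yes.
Axiom (T2/T3): check pairwise unions and intersections of members of τ.
Counterexample for (T3): {x15, x16, x17, x19} ∩ {x16, x17, x18, x19} = {x16, x17, x19} ∉ τ. Therefore τ is NOT a topology.


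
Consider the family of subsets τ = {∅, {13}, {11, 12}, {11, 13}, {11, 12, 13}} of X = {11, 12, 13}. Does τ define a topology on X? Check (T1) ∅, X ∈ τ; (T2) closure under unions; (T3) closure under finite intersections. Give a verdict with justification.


τ is NOT a topology on X.

Axiom (T1): ∅ ∈ τ? Yes; X ∈ τ? Yes.
Axiom (T2/T3): check pairwise unions and intersections of members of τ.
Counterexample for (T3): {11, 12} ∩ {11, 13} = {11} ∉ τ. Therefore τ is NOT a topology.


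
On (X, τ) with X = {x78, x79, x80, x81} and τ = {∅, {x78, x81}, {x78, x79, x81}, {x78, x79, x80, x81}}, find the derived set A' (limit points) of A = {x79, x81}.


A' = {x78, x79, x80}

For each x ∈ X, list the open sets U ∈ τ with x ∈ U, then check whether U ∩ (A ∖ {x}) ≠ ∅ for every such U.
  x = x78: opens ∋ x are {x78, x81}, {x78, x79, x81}, {x78, x79, x80, x81}; each meets A ∖ {x78}, so x IS a limit point.
  x = x79: opens ∋ x are {x78, x79, x81}, {x78, x79, x80, x81}; each meets A ∖ {x79}, so x IS a limit point.
  x = x80: opens ∋ x are {x78, x79, x80, x81}; each meets A ∖ {x80}, so x IS a limit point.
  x = x81: open {x78, x81} ∋ x has {x78, x81} ∩ (A ∖ {x81}) = ∅, so x is NOT a limit point.
Collecting: A' = {x78, x79, x80}.


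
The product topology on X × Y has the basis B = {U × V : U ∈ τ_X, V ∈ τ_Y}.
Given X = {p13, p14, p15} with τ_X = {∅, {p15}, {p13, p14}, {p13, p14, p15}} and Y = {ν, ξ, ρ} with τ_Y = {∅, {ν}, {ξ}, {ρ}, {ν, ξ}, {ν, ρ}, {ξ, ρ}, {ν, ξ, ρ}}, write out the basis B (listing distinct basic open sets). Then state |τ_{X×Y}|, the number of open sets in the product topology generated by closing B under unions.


Basis B = {∅ × ∅, {p15} × {ν}, {p15} × {ξ}, {p15} × {ρ}, {p13, p14} × {ν}, {p13, p14} × {ξ}, {p13, p14} × {ρ}, {p15} × {ν, ξ}, {p15} × {ν, ρ}, {p15} × {ξ, ρ}, {p13, p14, p15} × {ν}, {p13, p14, p15} × {ξ}, {p13, p14, p15} × {ρ}, {p15} × {ν, ξ, ρ}, {p13, p14} × {ν, ξ}, {p13, p14} × {ν, ρ}, {p13, p14} × {ξ, ρ}, {p13, p14} × {ν, ξ, ρ}, {p13, p14, p15} × {ν, ξ}, {p13, p14, p15} × {ν, ρ}, {p13, p14, p15} × {ξ, ρ}, {p13, p14, p15} × {ν, ξ, ρ}}; |τ_{X×Y}| = 64.

Enumerate products U × V with U ∈ τ_X, V ∈ τ_Y (deduplicated):
  ∅ × ∅ = {} (∅)
  {p15} × {ν} = {(p15,ν)}
  {p15} × {ξ} = {(p15,ξ)}
  {p15} × {ρ} = {(p15,ρ)}
  {p13, p14} × {ν} = {(p13,ν), (p14,ν)}
  {p13, p14} × {ξ} = {(p13,ξ), (p14,ξ)}
  {p13, p14} × {ρ} = {(p13,ρ), (p14,ρ)}
  {p15} × {ν, ξ} = {(p15,ν), (p15,ξ)}
  {p15} × {ν, ρ} = {(p15,ν), (p15,ρ)}
  {p15} × {ξ, ρ} = {(p15,ξ), (p15,ρ)}
  {p13, p14, p15} × {ν} = {(p13,ν), (p14,ν), (p15,ν)}
  {p13, p14, p15} × {ξ} = {(p13,ξ), (p14,ξ), (p15,ξ)}
  {p13, p14, p15} × {ρ} = {(p13,ρ), (p14,ρ), (p15,ρ)}
  {p15} × {ν, ξ, ρ} = {(p15,ν), (p15,ξ), (p15,ρ)}
  {p13, p14} × {ν, ξ} = {(p13,ν), (p13,ξ), (p14,ν), (p14,ξ)}
  {p13, p14} × {ν, ρ} = {(p13,ν), (p13,ρ), (p14,ν), (p14,ρ)}
  {p13, p14} × {ξ, ρ} = {(p13,ξ), (p13,ρ), (p14,ξ), (p14,ρ)}
  {p13, p14} × {ν, ξ, ρ} = {(p13,ν), (p13,ξ), (p13,ρ), (p14,ν), (p14,ξ), (p14,ρ)}
  {p13, p14, p15} × {ν, ξ} = {(p13,ν), (p13,ξ), (p14,ν), (p14,ξ), (p15,ν), (p15,ξ)}
  {p13, p14, p15} × {ν, ρ} = {(p13,ν), (p13,ρ), (p14,ν), (p14,ρ), (p15,ν), (p15,ρ)}
  {p13, p14, p15} × {ξ, ρ} = {(p13,ξ), (p13,ρ), (p14,ξ), (p14,ρ), (p15,ξ), (p15,ρ)}
  {p13, p14, p15} × {ν, ξ, ρ} = {(p13,ν), (p13,ξ), (p13,ρ), (p14,ν), (p14,ξ), (p14,ρ), (p15,ν), (p15,ξ), (p15,ρ)}
These 22 distinct sets form the basis B.
Close under arbitrary unions to get τ_{X×Y}; counting gives |τ_{X×Y}| = 64.


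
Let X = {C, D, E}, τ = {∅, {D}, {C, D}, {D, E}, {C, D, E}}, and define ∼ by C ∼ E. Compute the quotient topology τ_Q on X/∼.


X/∼ = {[C=E], [D]}; |τ_Q| = 3.

Equivalence classes: [C=E], [D].
Quotient map π: X → X/∼ sends C ↦ [C=E], D ↦ [D], E ↦ [C=E].
For each subset V ⊆ X/∼, compute π^{-1}(V) ⊆ X and check whether π^{-1}(V) ∈ τ. V is open in τ_Q iff π^{-1}(V) ∈ τ.
  V = {}: π^{-1}(V) = ∅ ∈ τ ✓.
  V = {[C=E]}: π^{-1}(V) = {C, E} ∉ τ ✗.
  V = {[D]}: π^{-1}(V) = {D} ∈ τ ✓.
  V = {[C=E], [D]}: π^{-1}(V) = {C, D, E} ∈ τ ✓.
Open sets in the quotient: τ_Q = {{}, {[D]}, {[C=E], [D]}} (3 elements).


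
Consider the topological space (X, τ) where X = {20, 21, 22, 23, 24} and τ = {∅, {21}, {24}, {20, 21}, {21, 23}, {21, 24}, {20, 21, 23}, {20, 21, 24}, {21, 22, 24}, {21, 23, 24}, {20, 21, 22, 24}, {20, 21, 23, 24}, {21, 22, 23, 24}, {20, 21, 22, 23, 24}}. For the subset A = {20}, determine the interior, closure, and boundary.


int(A) = ∅, cl(A) = {20}, ∂A = {20}.

Closed sets in (X, τ) are complements of opens:
  closed(X, τ) = {∅, {20}, {22}, {23}, {20, 22}, {20, 23}, {22, 23}, {22, 24}, {20, 22, 23}, {20, 22, 24}, {22, 23, 24}, {20, 21, 22, 23}, {20, 22, 23, 24}, {20, 21, 22, 23, 24}}.
int(A) = ⋃ {U ∈ τ : U ⊆ A}. Opens contained in A: ∅.
Taking the union of these: int(A) = ∅.
cl(A) = ⋂ {C closed : A ⊆ C}. Closed sets containing A: {20}, {20, 22}, {20, 23}, {20, 22, 23}, {20, 22, 24}, {20, 21, 22, 23}, {20, 22, 23, 24}, {20, 21, 22, 23, 24}.
Intersecting these: cl(A) = {20}.
∂A = cl(A) ∖ int(A) = {20} ∖ ∅ = {20}.


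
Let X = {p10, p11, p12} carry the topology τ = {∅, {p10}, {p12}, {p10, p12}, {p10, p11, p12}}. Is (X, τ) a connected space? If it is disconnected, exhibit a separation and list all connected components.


(X, τ) is connected.

Find clopen sets (U ∈ τ with X ∖ U ∈ τ):
  U = ∅, X ∖ U = {p10, p11, p12} — both open, so U is clopen.
  U = {p10, p11, p12}, X ∖ U = ∅ — both open, so U is clopen.
Only trivial clopens (∅ and X) exist, so (X, τ) is connected.
Compute connected components by grouping points that agree on all clopens:
  component: {p10, p11, p12}


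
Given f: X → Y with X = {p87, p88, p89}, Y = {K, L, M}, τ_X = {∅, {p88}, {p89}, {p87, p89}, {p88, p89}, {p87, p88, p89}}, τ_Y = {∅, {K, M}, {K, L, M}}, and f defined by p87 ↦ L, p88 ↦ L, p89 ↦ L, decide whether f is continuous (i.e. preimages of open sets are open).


f IS continuous.

Compute f^{-1}(U) for each U ∈ τ_Y:
  U = ∅: f^{-1}(U) = ∅ ∈ τ_X ✓.
  U = {K, M}: f^{-1}(U) = ∅ ∈ τ_X ✓.
  U = {K, L, M}: f^{-1}(U) = {p87, p88, p89} ∈ τ_X ✓.
Every preimage lies in τ_X, so f IS continuous.


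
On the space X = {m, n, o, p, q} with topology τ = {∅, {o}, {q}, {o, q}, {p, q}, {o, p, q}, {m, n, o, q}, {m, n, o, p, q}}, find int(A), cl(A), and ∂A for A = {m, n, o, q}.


int(A) = {m, n, o, q}, cl(A) = {m, n, o, p, q}, ∂A = {p}.

Closed sets in (X, τ) are complements of opens:
  closed(X, τ) = {∅, {p}, {m, n}, {m, n, o}, {m, n, p}, {m, n, o, p}, {m, n, p, q}, {m, n, o, p, q}}.
int(A) = ⋃ {U ∈ τ : U ⊆ A}. Opens contained in A: ∅, {o}, {q}, {o, q}, {m, n, o, q}.
Taking the union of these: int(A) = {m, n, o, q}.
cl(A) = ⋂ {C closed : A ⊆ C}. Closed sets containing A: {m, n, o, p, q}.
Intersecting these: cl(A) = {m, n, o, p, q}.
∂A = cl(A) ∖ int(A) = {m, n, o, p, q} ∖ {m, n, o, q} = {p}.


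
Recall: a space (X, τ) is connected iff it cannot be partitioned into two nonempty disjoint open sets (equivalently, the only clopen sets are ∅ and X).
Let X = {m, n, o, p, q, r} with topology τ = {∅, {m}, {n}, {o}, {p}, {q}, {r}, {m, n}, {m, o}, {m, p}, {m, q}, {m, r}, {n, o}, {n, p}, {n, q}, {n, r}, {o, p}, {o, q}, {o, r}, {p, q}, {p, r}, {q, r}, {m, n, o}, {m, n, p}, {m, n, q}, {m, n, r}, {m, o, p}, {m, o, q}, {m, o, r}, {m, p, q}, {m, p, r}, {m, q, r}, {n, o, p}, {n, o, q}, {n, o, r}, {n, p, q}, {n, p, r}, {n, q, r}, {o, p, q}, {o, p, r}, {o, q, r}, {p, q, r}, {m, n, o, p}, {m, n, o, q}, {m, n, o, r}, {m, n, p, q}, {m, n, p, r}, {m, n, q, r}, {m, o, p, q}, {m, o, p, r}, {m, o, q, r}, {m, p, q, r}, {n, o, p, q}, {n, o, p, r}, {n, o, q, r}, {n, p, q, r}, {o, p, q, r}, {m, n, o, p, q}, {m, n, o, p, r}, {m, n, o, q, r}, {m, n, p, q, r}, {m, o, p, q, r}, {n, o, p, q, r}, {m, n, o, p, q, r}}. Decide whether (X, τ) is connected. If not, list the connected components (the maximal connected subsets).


(X, τ) is disconnected; components = [{m}, {n}, {o}, {p}, {q}, {r}].

Find clopen sets (U ∈ τ with X ∖ U ∈ τ):
  U = ∅, X ∖ U = {m, n, o, p, q, r} — both open, so U is clopen.
  U = {m}, X ∖ U = {n, o, p, q, r} — both open, so U is clopen.
  U = {n}, X ∖ U = {m, o, p, q, r} — both open, so U is clopen.
  U = {o}, X ∖ U = {m, n, p, q, r} — both open, so U is clopen.
  U = {p}, X ∖ U = {m, n, o, q, r} — both open, so U is clopen.
  U = {q}, X ∖ U = {m, n, o, p, r} — both open, so U is clopen.
  U = {r}, X ∖ U = {m, n, o, p, q} — both open, so U is clopen.
  U = {m, n}, X ∖ U = {o, p, q, r} — both open, so U is clopen.
  U = {m, o}, X ∖ U = {n, p, q, r} — both open, so U is clopen.
  U = {m, p}, X ∖ U = {n, o, q, r} — both open, so U is clopen.
  U = {m, q}, X ∖ U = {n, o, p, r} — both open, so U is clopen.
  U = {m, r}, X ∖ U = {n, o, p, q} — both open, so U is clopen.
  U = {n, o}, X ∖ U = {m, p, q, r} — both open, so U is clopen.
  U = {n, p}, X ∖ U = {m, o, q, r} — both open, so U is clopen.
  U = {n, q}, X ∖ U = {m, o, p, r} — both open, so U is clopen.
  U = {n, r}, X ∖ U = {m, o, p, q} — both open, so U is clopen.
  U = {o, p}, X ∖ U = {m, n, q, r} — both open, so U is clopen.
  U = {o, q}, X ∖ U = {m, n, p, r} — both open, so U is clopen.
  U = {o, r}, X ∖ U = {m, n, p, q} — both open, so U is clopen.
  U = {p, q}, X ∖ U = {m, n, o, r} — both open, so U is clopen.
  U = {p, r}, X ∖ U = {m, n, o, q} — both open, so U is clopen.
  U = {q, r}, X ∖ U = {m, n, o, p} — both open, so U is clopen.
  U = {m, n, o}, X ∖ U = {p, q, r} — both open, so U is clopen.
  U = {m, n, p}, X ∖ U = {o, q, r} — both open, so U is clopen.
  U = {m, n, q}, X ∖ U = {o, p, r} — both open, so U is clopen.
  U = {m, n, r}, X ∖ U = {o, p, q} — both open, so U is clopen.
  U = {m, o, p}, X ∖ U = {n, q, r} — both open, so U is clopen.
  U = {m, o, q}, X ∖ U = {n, p, r} — both open, so U is clopen.
  U = {m, o, r}, X ∖ U = {n, p, q} — both open, so U is clopen.
  U = {m, p, q}, X ∖ U = {n, o, r} — both open, so U is clopen.
  U = {m, p, r}, X ∖ U = {n, o, q} — both open, so U is clopen.
  U = {m, q, r}, X ∖ U = {n, o, p} — both open, so U is clopen.
  U = {n, o, p}, X ∖ U = {m, q, r} — both open, so U is clopen.
  U = {n, o, q}, X ∖ U = {m, p, r} — both open, so U is clopen.
  U = {n, o, r}, X ∖ U = {m, p, q} — both open, so U is clopen.
  U = {n, p, q}, X ∖ U = {m, o, r} — both open, so U is clopen.
  U = {n, p, r}, X ∖ U = {m, o, q} — both open, so U is clopen.
  U = {n, q, r}, X ∖ U = {m, o, p} — both open, so U is clopen.
  U = {o, p, q}, X ∖ U = {m, n, r} — both open, so U is clopen.
  U = {o, p, r}, X ∖ U = {m, n, q} — both open, so U is clopen.
  U = {o, q, r}, X ∖ U = {m, n, p} — both open, so U is clopen.
  U = {p, q, r}, X ∖ U = {m, n, o} — both open, so U is clopen.
  U = {m, n, o, p}, X ∖ U = {q, r} — both open, so U is clopen.
  U = {m, n, o, q}, X ∖ U = {p, r} — both open, so U is clopen.
  U = {m, n, o, r}, X ∖ U = {p, q} — both open, so U is clopen.
  U = {m, n, p, q}, X ∖ U = {o, r} — both open, so U is clopen.
  U = {m, n, p, r}, X ∖ U = {o, q} — both open, so U is clopen.
  U = {m, n, q, r}, X ∖ U = {o, p} — both open, so U is clopen.
  U = {m, o, p, q}, X ∖ U = {n, r} — both open, so U is clopen.
  U = {m, o, p, r}, X ∖ U = {n, q} — both open, so U is clopen.
  U = {m, o, q, r}, X ∖ U = {n, p} — both open, so U is clopen.
  U = {m, p, q, r}, X ∖ U = {n, o} — both open, so U is clopen.
  U = {n, o, p, q}, X ∖ U = {m, r} — both open, so U is clopen.
  U = {n, o, p, r}, X ∖ U = {m, q} — both open, so U is clopen.
  U = {n, o, q, r}, X ∖ U = {m, p} — both open, so U is clopen.
  U = {n, p, q, r}, X ∖ U = {m, o} — both open, so U is clopen.
  U = {o, p, q, r}, X ∖ U = {m, n} — both open, so U is clopen.
  U = {m, n, o, p, q}, X ∖ U = {r} — both open, so U is clopen.
  U = {m, n, o, p, r}, X ∖ U = {q} — both open, so U is clopen.
  U = {m, n, o, q, r}, X ∖ U = {p} — both open, so U is clopen.
  U = {m, n, p, q, r}, X ∖ U = {o} — both open, so U is clopen.
  U = {m, o, p, q, r}, X ∖ U = {n} — both open, so U is clopen.
  U = {n, o, p, q, r}, X ∖ U = {m} — both open, so U is clopen.
  U = {m, n, o, p, q, r}, X ∖ U = ∅ — both open, so U is clopen.
Nontrivial clopen(s) exist: e.g. {m, o, p, q}. So (X, τ) is disconnected.
Compute connected components by grouping points that agree on all clopens:
  component: {m}
  component: {n}
  component: {o}
  component: {p}
  component: {q}
  component: {r}


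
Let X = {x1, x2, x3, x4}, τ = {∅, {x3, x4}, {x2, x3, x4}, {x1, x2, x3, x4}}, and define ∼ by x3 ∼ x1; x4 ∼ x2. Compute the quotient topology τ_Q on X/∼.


X/∼ = {[x1=x3], [x2=x4]}; |τ_Q| = 2.

Equivalence classes: [x1=x3], [x2=x4].
Quotient map π: X → X/∼ sends x1 ↦ [x1=x3], x2 ↦ [x2=x4], x3 ↦ [x1=x3], x4 ↦ [x2=x4].
For each subset V ⊆ X/∼, compute π^{-1}(V) ⊆ X and check whether π^{-1}(V) ∈ τ. V is open in τ_Q iff π^{-1}(V) ∈ τ.
  V = {}: π^{-1}(V) = ∅ ∈ τ ✓.
  V = {[x1=x3]}: π^{-1}(V) = {x1, x3} ∉ τ ✗.
  V = {[x2=x4]}: π^{-1}(V) = {x2, x4} ∉ τ ✗.
  V = {[x1=x3], [x2=x4]}: π^{-1}(V) = {x1, x2, x3, x4} ∈ τ ✓.
Open sets in the quotient: τ_Q = {{}, {[x1=x3], [x2=x4]}} (2 elements).


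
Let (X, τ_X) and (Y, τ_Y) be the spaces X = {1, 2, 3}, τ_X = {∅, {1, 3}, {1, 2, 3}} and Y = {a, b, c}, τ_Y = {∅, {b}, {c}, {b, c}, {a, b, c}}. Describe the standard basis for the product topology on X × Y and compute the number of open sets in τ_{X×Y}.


Basis B = {∅ × ∅, {1, 3} × {b}, {1, 3} × {c}, {1, 2, 3} × {b}, {1, 2, 3} × {c}, {1, 3} × {b, c}, {1, 3} × {a, b, c}, {1, 2, 3} × {b, c}, {1, 2, 3} × {a, b, c}}; |τ_{X×Y}| = 14.

Enumerate products U × V with U ∈ τ_X, V ∈ τ_Y (deduplicated):
  ∅ × ∅ = {} (∅)
  {1, 3} × {b} = {(1,b), (3,b)}
  {1, 3} × {c} = {(1,c), (3,c)}
  {1, 2, 3} × {b} = {(1,b), (2,b), (3,b)}
  {1, 2, 3} × {c} = {(1,c), (2,c), (3,c)}
  {1, 3} × {b, c} = {(1,b), (1,c), (3,b), (3,c)}
  {1, 3} × {a, b, c} = {(1,a), (1,b), (1,c), (3,a), (3,b), (3,c)}
  {1, 2, 3} × {b, c} = {(1,b), (1,c), (2,b), (2,c), (3,b), (3,c)}
  {1, 2, 3} × {a, b, c} = {(1,a), (1,b), (1,c), (2,a), (2,b), (2,c), (3,a), (3,b), (3,c)}
These 9 distinct sets form the basis B.
Close under arbitrary unions to get τ_{X×Y}; counting gives |τ_{X×Y}| = 14.


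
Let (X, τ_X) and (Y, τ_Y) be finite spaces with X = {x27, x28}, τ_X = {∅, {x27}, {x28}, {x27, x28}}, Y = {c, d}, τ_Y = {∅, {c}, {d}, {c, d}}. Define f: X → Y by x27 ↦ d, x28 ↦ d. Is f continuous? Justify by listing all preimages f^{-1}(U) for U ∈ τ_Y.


f IS continuous.

Compute f^{-1}(U) for each U ∈ τ_Y:
  U = ∅: f^{-1}(U) = ∅ ∈ τ_X ✓.
  U = {c}: f^{-1}(U) = ∅ ∈ τ_X ✓.
  U = {d}: f^{-1}(U) = {x27, x28} ∈ τ_X ✓.
  U = {c, d}: f^{-1}(U) = {x27, x28} ∈ τ_X ✓.
Every preimage lies in τ_X, so f IS continuous.


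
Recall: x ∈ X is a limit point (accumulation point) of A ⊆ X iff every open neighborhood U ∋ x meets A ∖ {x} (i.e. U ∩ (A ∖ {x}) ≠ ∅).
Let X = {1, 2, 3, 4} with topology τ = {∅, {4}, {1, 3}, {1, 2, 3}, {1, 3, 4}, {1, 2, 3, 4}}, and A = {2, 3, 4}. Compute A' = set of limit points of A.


A' = {1, 2}

For each x ∈ X, list the open sets U ∈ τ with x ∈ U, then check whether U ∩ (A ∖ {x}) ≠ ∅ for every such U.
  x = 1: opens ∋ x are {1, 3}, {1, 2, 3}, {1, 3, 4}, {1, 2, 3, 4}; each meets A ∖ {1}, so x IS a limit point.
  x = 2: opens ∋ x are {1, 2, 3}, {1, 2, 3, 4}; each meets A ∖ {2}, so x IS a limit point.
  x = 3: open {1, 3} ∋ x has {1, 3} ∩ (A ∖ {3}) = ∅, so x is NOT a limit point.
  x = 4: open {4} ∋ x has {4} ∩ (A ∖ {4}) = ∅, so x is NOT a limit point.
Collecting: A' = {1, 2}.


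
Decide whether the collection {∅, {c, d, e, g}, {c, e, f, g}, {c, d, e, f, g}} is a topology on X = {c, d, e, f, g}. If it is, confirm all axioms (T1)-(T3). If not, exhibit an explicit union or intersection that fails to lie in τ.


τ is NOT a topology on X.

Axiom (T1): ∅ ∈ τ? Yes; X ∈ τ? Yes.
Axiom (T2/T3): check pairwise unions and intersections of members of τ.
Counterexample for (T3): {c, d, e, g} ∩ {c, e, f, g} = {c, e, g} ∉ τ. Therefore τ is NOT a topology.


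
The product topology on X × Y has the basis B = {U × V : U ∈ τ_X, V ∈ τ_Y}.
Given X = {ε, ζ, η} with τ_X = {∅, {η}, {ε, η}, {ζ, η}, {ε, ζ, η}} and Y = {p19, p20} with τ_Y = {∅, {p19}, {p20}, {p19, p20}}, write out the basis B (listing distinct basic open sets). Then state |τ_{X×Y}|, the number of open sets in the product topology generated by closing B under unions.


Basis B = {∅ × ∅, {η} × {p19}, {η} × {p20}, {ε, η} × {p19}, {ε, η} × {p20}, {ζ, η} × {p19}, {ζ, η} × {p20}, {η} × {p19, p20}, {ε, ζ, η} × {p19}, {ε, ζ, η} × {p20}, {ε, η} × {p19, p20}, {ζ, η} × {p19, p20}, {ε, ζ, η} × {p19, p20}}; |τ_{X×Y}| = 25.

Enumerate products U × V with U ∈ τ_X, V ∈ τ_Y (deduplicated):
  ∅ × ∅ = {} (∅)
  {η} × {p19} = {(η,p19)}
  {η} × {p20} = {(η,p20)}
  {ε, η} × {p19} = {(ε,p19), (η,p19)}
  {ε, η} × {p20} = {(ε,p20), (η,p20)}
  {ζ, η} × {p19} = {(ζ,p19), (η,p19)}
  {ζ, η} × {p20} = {(ζ,p20), (η,p20)}
  {η} × {p19, p20} = {(η,p19), (η,p20)}
  {ε, ζ, η} × {p19} = {(ε,p19), (ζ,p19), (η,p19)}
  {ε, ζ, η} × {p20} = {(ε,p20), (ζ,p20), (η,p20)}
  {ε, η} × {p19, p20} = {(ε,p19), (ε,p20), (η,p19), (η,p20)}
  {ζ, η} × {p19, p20} = {(ζ,p19), (ζ,p20), (η,p19), (η,p20)}
  {ε, ζ, η} × {p19, p20} = {(ε,p19), (ε,p20), (ζ,p19), (ζ,p20), (η,p19), (η,p20)}
These 13 distinct sets form the basis B.
Close under arbitrary unions to get τ_{X×Y}; counting gives |τ_{X×Y}| = 25.


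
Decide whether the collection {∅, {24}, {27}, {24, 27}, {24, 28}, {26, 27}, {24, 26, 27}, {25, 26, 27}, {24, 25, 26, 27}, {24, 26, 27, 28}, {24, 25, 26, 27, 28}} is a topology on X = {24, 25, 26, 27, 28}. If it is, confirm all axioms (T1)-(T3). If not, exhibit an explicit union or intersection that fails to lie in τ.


τ is NOT a topology on X.

Axiom (T1): ∅ ∈ τ? Yes; X ∈ τ? Yes.
Axiom (T2/T3): check pairwise unions and intersections of members of τ.
Counterexample for (T2): {27} ∪ {24, 28} = {24, 27, 28} ∉ τ. Therefore τ is NOT a topology.


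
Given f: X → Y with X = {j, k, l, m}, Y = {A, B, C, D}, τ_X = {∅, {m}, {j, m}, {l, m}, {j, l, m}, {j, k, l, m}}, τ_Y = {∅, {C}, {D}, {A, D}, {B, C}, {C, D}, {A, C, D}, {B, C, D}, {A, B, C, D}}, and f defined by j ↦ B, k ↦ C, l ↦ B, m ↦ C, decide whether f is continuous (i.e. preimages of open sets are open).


f is NOT continuous.

Compute f^{-1}(U) for each U ∈ τ_Y:
  U = ∅: f^{-1}(U) = ∅ ∈ τ_X ✓.
  U = {C}: f^{-1}(U) = {k, m} ∉ τ_X ✗.
  U = {D}: f^{-1}(U) = ∅ ∈ τ_X ✓.
  U = {A, D}: f^{-1}(U) = ∅ ∈ τ_X ✓.
  U = {B, C}: f^{-1}(U) = {j, k, l, m} ∈ τ_X ✓.
  U = {C, D}: f^{-1}(U) = {k, m} ∉ τ_X ✗.
  U = {A, C, D}: f^{-1}(U) = {k, m} ∉ τ_X ✗.
  U = {B, C, D}: f^{-1}(U) = {j, k, l, m} ∈ τ_X ✓.
  U = {A, B, C, D}: f^{-1}(U) = {j, k, l, m} ∈ τ_X ✓.
Found U = {C} with f^{-1}(U) = {k, m} not in τ_X. Therefore f is NOT continuous.


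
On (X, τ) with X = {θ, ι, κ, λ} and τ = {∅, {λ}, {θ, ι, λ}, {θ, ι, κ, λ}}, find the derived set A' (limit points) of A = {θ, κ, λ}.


A' = {θ, ι, κ}

For each x ∈ X, list the open sets U ∈ τ with x ∈ U, then check whether U ∩ (A ∖ {x}) ≠ ∅ for every such U.
  x = θ: opens ∋ x are {θ, ι, λ}, {θ, ι, κ, λ}; each meets A ∖ {θ}, so x IS a limit point.
  x = ι: opens ∋ x are {θ, ι, λ}, {θ, ι, κ, λ}; each meets A ∖ {ι}, so x IS a limit point.
  x = κ: opens ∋ x are {θ, ι, κ, λ}; each meets A ∖ {κ}, so x IS a limit point.
  x = λ: open {λ} ∋ x has {λ} ∩ (A ∖ {λ}) = ∅, so x is NOT a limit point.
Collecting: A' = {θ, ι, κ}.


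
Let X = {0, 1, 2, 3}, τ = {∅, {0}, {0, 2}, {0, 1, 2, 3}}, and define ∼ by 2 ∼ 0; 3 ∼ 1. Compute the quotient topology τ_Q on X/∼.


X/∼ = {[0=2], [1=3]}; |τ_Q| = 3.

Equivalence classes: [0=2], [1=3].
Quotient map π: X → X/∼ sends 0 ↦ [0=2], 1 ↦ [1=3], 2 ↦ [0=2], 3 ↦ [1=3].
For each subset V ⊆ X/∼, compute π^{-1}(V) ⊆ X and check whether π^{-1}(V) ∈ τ. V is open in τ_Q iff π^{-1}(V) ∈ τ.
  V = {}: π^{-1}(V) = ∅ ∈ τ ✓.
  V = {[0=2]}: π^{-1}(V) = {0, 2} ∈ τ ✓.
  V = {[1=3]}: π^{-1}(V) = {1, 3} ∉ τ ✗.
  V = {[0=2], [1=3]}: π^{-1}(V) = {0, 1, 2, 3} ∈ τ ✓.
Open sets in the quotient: τ_Q = {{}, {[0=2]}, {[0=2], [1=3]}} (3 elements).


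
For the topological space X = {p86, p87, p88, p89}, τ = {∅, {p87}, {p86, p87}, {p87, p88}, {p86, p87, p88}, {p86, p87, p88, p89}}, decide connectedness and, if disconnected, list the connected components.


(X, τ) is connected.

Find clopen sets (U ∈ τ with X ∖ U ∈ τ):
  U = ∅, X ∖ U = {p86, p87, p88, p89} — both open, so U is clopen.
  U = {p86, p87, p88, p89}, X ∖ U = ∅ — both open, so U is clopen.
Only trivial clopens (∅ and X) exist, so (X, τ) is connected.
Compute connected components by grouping points that agree on all clopens:
  component: {p86, p87, p88, p89}


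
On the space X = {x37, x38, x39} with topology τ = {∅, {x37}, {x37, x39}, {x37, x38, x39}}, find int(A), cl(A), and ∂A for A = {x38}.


int(A) = ∅, cl(A) = {x38}, ∂A = {x38}.

Closed sets in (X, τ) are complements of opens:
  closed(X, τ) = {∅, {x38}, {x38, x39}, {x37, x38, x39}}.
int(A) = ⋃ {U ∈ τ : U ⊆ A}. Opens contained in A: ∅.
Taking the union of these: int(A) = ∅.
cl(A) = ⋂ {C closed : A ⊆ C}. Closed sets containing A: {x38}, {x38, x39}, {x37, x38, x39}.
Intersecting these: cl(A) = {x38}.
∂A = cl(A) ∖ int(A) = {x38} ∖ ∅ = {x38}.


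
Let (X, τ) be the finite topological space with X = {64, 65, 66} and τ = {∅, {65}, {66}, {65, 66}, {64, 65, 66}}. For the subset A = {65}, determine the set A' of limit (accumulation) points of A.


A' = {64}

For each x ∈ X, list the open sets U ∈ τ with x ∈ U, then check whether U ∩ (A ∖ {x}) ≠ ∅ for every such U.
  x = 64: opens ∋ x are {64, 65, 66}; each meets A ∖ {64}, so x IS a limit point.
  x = 65: open {65} ∋ x has {65} ∩ (A ∖ {65}) = ∅, so x is NOT a limit point.
  x = 66: open {66} ∋ x has {66} ∩ (A ∖ {66}) = ∅, so x is NOT a limit point.
Collecting: A' = {64}.


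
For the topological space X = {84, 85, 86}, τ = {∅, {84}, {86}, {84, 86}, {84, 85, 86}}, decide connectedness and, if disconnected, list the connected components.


(X, τ) is connected.

Find clopen sets (U ∈ τ with X ∖ U ∈ τ):
  U = ∅, X ∖ U = {84, 85, 86} — both open, so U is clopen.
  U = {84, 85, 86}, X ∖ U = ∅ — both open, so U is clopen.
Only trivial clopens (∅ and X) exist, so (X, τ) is connected.
Compute connected components by grouping points that agree on all clopens:
  component: {84, 85, 86}


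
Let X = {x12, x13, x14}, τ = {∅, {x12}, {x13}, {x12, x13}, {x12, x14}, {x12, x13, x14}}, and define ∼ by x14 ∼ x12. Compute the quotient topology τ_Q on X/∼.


X/∼ = {[x12=x14], [x13]}; |τ_Q| = 4.

Equivalence classes: [x12=x14], [x13].
Quotient map π: X → X/∼ sends x12 ↦ [x12=x14], x13 ↦ [x13], x14 ↦ [x12=x14].
For each subset V ⊆ X/∼, compute π^{-1}(V) ⊆ X and check whether π^{-1}(V) ∈ τ. V is open in τ_Q iff π^{-1}(V) ∈ τ.
  V = {}: π^{-1}(V) = ∅ ∈ τ ✓.
  V = {[x12=x14]}: π^{-1}(V) = {x12, x14} ∈ τ ✓.
  V = {[x13]}: π^{-1}(V) = {x13} ∈ τ ✓.
  V = {[x12=x14], [x13]}: π^{-1}(V) = {x12, x13, x14} ∈ τ ✓.
Open sets in the quotient: τ_Q = {{}, {[x12=x14]}, {[x13]}, {[x12=x14], [x13]}} (4 elements).


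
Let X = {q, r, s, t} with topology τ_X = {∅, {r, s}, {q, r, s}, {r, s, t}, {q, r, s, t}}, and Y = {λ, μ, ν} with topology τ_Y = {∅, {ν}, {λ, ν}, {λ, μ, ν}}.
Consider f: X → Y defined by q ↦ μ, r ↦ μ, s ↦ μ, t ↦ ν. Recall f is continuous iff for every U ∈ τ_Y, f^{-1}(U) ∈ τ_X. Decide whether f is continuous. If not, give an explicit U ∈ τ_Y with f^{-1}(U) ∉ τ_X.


f is NOT continuous.

Compute f^{-1}(U) for each U ∈ τ_Y:
  U = ∅: f^{-1}(U) = ∅ ∈ τ_X ✓.
  U = {ν}: f^{-1}(U) = {t} ∉ τ_X ✗.
  U = {λ, ν}: f^{-1}(U) = {t} ∉ τ_X ✗.
  U = {λ, μ, ν}: f^{-1}(U) = {q, r, s, t} ∈ τ_X ✓.
Found U = {ν} with f^{-1}(U) = {t} not in τ_X. Therefore f is NOT continuous.


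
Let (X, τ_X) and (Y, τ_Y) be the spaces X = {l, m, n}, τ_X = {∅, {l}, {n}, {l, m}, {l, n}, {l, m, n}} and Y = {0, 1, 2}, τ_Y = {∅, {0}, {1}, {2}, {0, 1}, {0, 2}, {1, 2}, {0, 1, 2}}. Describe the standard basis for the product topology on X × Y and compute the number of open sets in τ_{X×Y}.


Basis B = {∅ × ∅, {l} × {0}, {l} × {1}, {l} × {2}, {n} × {0}, {n} × {1}, {n} × {2}, {l} × {0, 1}, {l} × {0, 2}, {l, m} × {0}, {l, n} × {0}, {l} × {1, 2}, {l, m} × {1}, {l, n} × {1}, {l, m} × {2}, {l, n} × {2}, {n} × {0, 1}, {n} × {0, 2}, {n} × {1, 2}, {l} × {0, 1, 2}, {l, m, n} × {0}, {l, m, n} × {1}, {l, m, n} × {2}, {n} × {0, 1, 2}, {l, m} × {0, 1}, {l, n} × {0, 1}, {l, m} × {0, 2}, {l, n} × {0, 2}, {l, m} × {1, 2}, {l, n} × {1, 2}, {l, m} × {0, 1, 2}, {l, n} × {0, 1, 2}, {l, m, n} × {0, 1}, {l, m, n} × {0, 2}, {l, m, n} × {1, 2}, {l, m, n} × {0, 1, 2}}; |τ_{X×Y}| = 216.

Enumerate products U × V with U ∈ τ_X, V ∈ τ_Y (deduplicated):
  ∅ × ∅ = {} (∅)
  {l} × {0} = {(l,0)}
  {l} × {1} = {(l,1)}
  {l} × {2} = {(l,2)}
  {n} × {0} = {(n,0)}
  {n} × {1} = {(n,1)}
  {n} × {2} = {(n,2)}
  {l} × {0, 1} = {(l,0), (l,1)}
  {l} × {0, 2} = {(l,0), (l,2)}
  {l, m} × {0} = {(l,0), (m,0)}
  {l, n} × {0} = {(l,0), (n,0)}
  {l} × {1, 2} = {(l,1), (l,2)}
  {l, m} × {1} = {(l,1), (m,1)}
  {l, n} × {1} = {(l,1), (n,1)}
  {l, m} × {2} = {(l,2), (m,2)}
  {l, n} × {2} = {(l,2), (n,2)}
  {n} × {0, 1} = {(n,0), (n,1)}
  {n} × {0, 2} = {(n,0), (n,2)}
  {n} × {1, 2} = {(n,1), (n,2)}
  {l} × {0, 1, 2} = {(l,0), (l,1), (l,2)}
  {l, m, n} × {0} = {(l,0), (m,0), (n,0)}
  {l, m, n} × {1} = {(l,1), (m,1), (n,1)}
  {l, m, n} × {2} = {(l,2), (m,2), (n,2)}
  {n} × {0, 1, 2} = {(n,0), (n,1), (n,2)}
  {l, m} × {0, 1} = {(l,0), (l,1), (m,0), (m,1)}
  {l, n} × {0, 1} = {(l,0), (l,1), (n,0), (n,1)}
  {l, m} × {0, 2} = {(l,0), (l,2), (m,0), (m,2)}
  {l, n} × {0, 2} = {(l,0), (l,2), (n,0), (n,2)}
  {l, m} × {1, 2} = {(l,1), (l,2), (m,1), (m,2)}
  {l, n} × {1, 2} = {(l,1), (l,2), (n,1), (n,2)}
  {l, m} × {0, 1, 2} = {(l,0), (l,1), (l,2), (m,0), (m,1), (m,2)}
  {l, n} × {0, 1, 2} = {(l,0), (l,1), (l,2), (n,0), (n,1), (n,2)}
  {l, m, n} × {0, 1} = {(l,0), (l,1), (m,0), (m,1), (n,0), (n,1)}
  {l, m, n} × {0, 2} = {(l,0), (l,2), (m,0), (m,2), (n,0), (n,2)}
  {l, m, n} × {1, 2} = {(l,1), (l,2), (m,1), (m,2), (n,1), (n,2)}
  {l, m, n} × {0, 1, 2} = {(l,0), (l,1), (l,2), (m,0), (m,1), (m,2), (n,0), (n,1), (n,2)}
These 36 distinct sets form the basis B.
Close under arbitrary unions to get τ_{X×Y}; counting gives |τ_{X×Y}| = 216.


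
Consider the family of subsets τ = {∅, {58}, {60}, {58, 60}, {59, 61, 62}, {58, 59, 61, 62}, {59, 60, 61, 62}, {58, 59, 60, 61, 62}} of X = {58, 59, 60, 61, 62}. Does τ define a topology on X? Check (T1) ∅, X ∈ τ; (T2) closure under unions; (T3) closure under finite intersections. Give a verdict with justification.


τ IS a topology on X.

Axiom (T1): ∅ ∈ τ? Yes; X ∈ τ? Yes.
Axiom (T2/T3): check pairwise unions and intersections of members of τ.
All pairwise intersections and unions checked — each lies in τ. Therefore τ satisfies (T1), (T2), (T3): it IS a topology on X.


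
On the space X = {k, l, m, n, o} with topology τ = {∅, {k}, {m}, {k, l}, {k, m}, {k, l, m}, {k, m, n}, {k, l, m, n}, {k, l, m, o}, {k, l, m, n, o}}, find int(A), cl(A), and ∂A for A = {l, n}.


int(A) = ∅, cl(A) = {l, n, o}, ∂A = {l, n, o}.

Closed sets in (X, τ) are complements of opens:
  closed(X, τ) = {∅, {n}, {o}, {l, o}, {n, o}, {l, n, o}, {m, n, o}, {k, l, n, o}, {l, m, n, o}, {k, l, m, n, o}}.
int(A) = ⋃ {U ∈ τ : U ⊆ A}. Opens contained in A: ∅.
Taking the union of these: int(A) = ∅.
cl(A) = ⋂ {C closed : A ⊆ C}. Closed sets containing A: {l, n, o}, {k, l, n, o}, {l, m, n, o}, {k, l, m, n, o}.
Intersecting these: cl(A) = {l, n, o}.
∂A = cl(A) ∖ int(A) = {l, n, o} ∖ ∅ = {l, n, o}.


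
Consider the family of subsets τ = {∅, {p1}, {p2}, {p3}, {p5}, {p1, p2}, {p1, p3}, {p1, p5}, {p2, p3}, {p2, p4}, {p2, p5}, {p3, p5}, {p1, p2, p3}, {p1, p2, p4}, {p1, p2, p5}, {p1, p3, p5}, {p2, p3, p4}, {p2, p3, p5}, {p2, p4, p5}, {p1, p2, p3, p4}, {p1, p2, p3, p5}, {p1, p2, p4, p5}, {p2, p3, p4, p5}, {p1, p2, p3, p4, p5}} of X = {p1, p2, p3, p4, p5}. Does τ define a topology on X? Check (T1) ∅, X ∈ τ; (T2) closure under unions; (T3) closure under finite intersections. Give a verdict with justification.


τ IS a topology on X.

Axiom (T1): ∅ ∈ τ? Yes; X ∈ τ? Yes.
Axiom (T2/T3): check pairwise unions and intersections of members of τ.
All pairwise intersections and unions checked — each lies in τ. Therefore τ satisfies (T1), (T2), (T3): it IS a topology on X.


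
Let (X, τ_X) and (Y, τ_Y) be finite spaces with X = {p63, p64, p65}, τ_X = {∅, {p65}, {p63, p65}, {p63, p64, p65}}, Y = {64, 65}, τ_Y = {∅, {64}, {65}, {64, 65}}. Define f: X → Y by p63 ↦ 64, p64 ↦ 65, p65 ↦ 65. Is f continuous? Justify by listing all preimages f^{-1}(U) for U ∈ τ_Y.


f is NOT continuous.

Compute f^{-1}(U) for each U ∈ τ_Y:
  U = ∅: f^{-1}(U) = ∅ ∈ τ_X ✓.
  U = {64}: f^{-1}(U) = {p63} ∉ τ_X ✗.
  U = {65}: f^{-1}(U) = {p64, p65} ∉ τ_X ✗.
  U = {64, 65}: f^{-1}(U) = {p63, p64, p65} ∈ τ_X ✓.
Found U = {64} with f^{-1}(U) = {p63} not in τ_X. Therefore f is NOT continuous.
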